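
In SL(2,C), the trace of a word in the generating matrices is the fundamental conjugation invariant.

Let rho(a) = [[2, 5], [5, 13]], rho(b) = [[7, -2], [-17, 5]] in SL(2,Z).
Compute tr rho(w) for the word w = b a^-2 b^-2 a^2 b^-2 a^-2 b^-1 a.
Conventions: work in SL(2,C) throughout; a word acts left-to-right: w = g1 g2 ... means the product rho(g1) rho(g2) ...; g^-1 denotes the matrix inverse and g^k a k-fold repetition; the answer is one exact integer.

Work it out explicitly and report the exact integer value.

rho(b) = [[7, -2], [-17, 5]]
... * rho(a^-1) = [[13, -5], [-5, 2]]  ->  [[101, -39], [-246, 95]]
... * rho(a^-1) = [[13, -5], [-5, 2]]  ->  [[1508, -583], [-3673, 1420]]
... * rho(b^-1) = [[5, 2], [17, 7]]  ->  [[-2371, -1065], [5775, 2594]]
... * rho(b^-1) = [[5, 2], [17, 7]]  ->  [[-29960, -12197], [72973, 29708]]
... * rho(a) = [[2, 5], [5, 13]]  ->  [[-120905, -308361], [294486, 751069]]
... * rho(a) = [[2, 5], [5, 13]]  ->  [[-1783615, -4613218], [4344317, 11236327]]
... * rho(b^-1) = [[5, 2], [17, 7]]  ->  [[-87342781, -35859756], [212739144, 87342923]]
... * rho(b^-1) = [[5, 2], [17, 7]]  ->  [[-1046329757, -425703854], [2548525411, 1036878749]]
... * rho(a^-1) = [[13, -5], [-5, 2]]  ->  [[-11473767571, 4380241077], [27946436598, -10668869557]]
... * rho(a^-1) = [[13, -5], [-5, 2]]  ->  [[-171060183808, 66129320009], [416648023559, -161069922104]]
... * rho(b^-1) = [[5, 2], [17, 7]]  ->  [[268897521113, 120784872447], [-654948557973, -294193407610]]
... * rho(a) = [[2, 5], [5, 13]]  ->  [[1141719404461, 2914690947376], [-2780864153996, -7099257088795]]
tr = 1141719404461 + -7099257088795 = -5957537684334

-5957537684334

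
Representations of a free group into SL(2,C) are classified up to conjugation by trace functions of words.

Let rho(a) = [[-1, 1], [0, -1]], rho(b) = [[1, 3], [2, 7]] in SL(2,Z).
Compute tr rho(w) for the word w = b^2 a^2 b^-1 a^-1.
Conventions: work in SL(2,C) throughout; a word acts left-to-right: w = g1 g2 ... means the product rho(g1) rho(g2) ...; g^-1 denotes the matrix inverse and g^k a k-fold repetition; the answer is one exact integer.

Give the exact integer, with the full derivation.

-70

rho(b) = [[1, 3], [2, 7]]
... * rho(b) = [[1, 3], [2, 7]]  ->  [[7, 24], [16, 55]]
... * rho(a) = [[-1, 1], [0, -1]]  ->  [[-7, -17], [-16, -39]]
... * rho(a) = [[-1, 1], [0, -1]]  ->  [[7, 10], [16, 23]]
... * rho(b^-1) = [[7, -3], [-2, 1]]  ->  [[29, -11], [66, -25]]
... * rho(a^-1) = [[-1, -1], [0, -1]]  ->  [[-29, -18], [-66, -41]]
tr = -29 + -41 = -70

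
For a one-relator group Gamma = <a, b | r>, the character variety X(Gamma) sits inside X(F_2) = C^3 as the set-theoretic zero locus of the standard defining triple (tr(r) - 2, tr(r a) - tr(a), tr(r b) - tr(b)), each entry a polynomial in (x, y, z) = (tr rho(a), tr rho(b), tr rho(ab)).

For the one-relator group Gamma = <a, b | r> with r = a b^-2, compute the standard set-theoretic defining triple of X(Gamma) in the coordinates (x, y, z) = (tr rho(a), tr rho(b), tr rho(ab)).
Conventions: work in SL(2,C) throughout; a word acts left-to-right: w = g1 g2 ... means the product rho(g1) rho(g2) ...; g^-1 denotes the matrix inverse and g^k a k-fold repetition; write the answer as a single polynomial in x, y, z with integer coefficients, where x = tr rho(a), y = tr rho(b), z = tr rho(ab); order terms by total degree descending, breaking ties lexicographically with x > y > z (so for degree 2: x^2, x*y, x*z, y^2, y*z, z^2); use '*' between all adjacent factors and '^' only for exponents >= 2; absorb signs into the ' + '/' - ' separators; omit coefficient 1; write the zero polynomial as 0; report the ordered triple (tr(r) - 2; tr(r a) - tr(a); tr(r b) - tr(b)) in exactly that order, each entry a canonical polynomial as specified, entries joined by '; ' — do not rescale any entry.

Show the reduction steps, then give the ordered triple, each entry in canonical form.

reduce: trace(a b^-1) = trace(a) * trace(b) - trace(a b) = x*y - z
trace(a b^-2) = trace(a b^-1) * trace(b) - trace(a) = x*y^2 - y*z - x
trace(a^2) = trace(a) * trace(a) - trace(1)   [square of a] = x^2 - 2
reduce: trace(a^2 b) = trace(a) * trace(b a) - trace(b)   [square of a] = x*z - y
so trace(a^2 b^-1) = trace(a^2) * trace(b) - trace(a^2 b)   [inverse elimination on b] = x^2*y - x*z - y
so trace(a b^-2 a) = trace(a^2 b^-1) * trace(b) - trace(a^2)   [inverse elimination on b] = x^2*y^2 - x*y*z - x^2 - y^2 + 2
assemble the triple (trace(r) - 2; trace(r a) - x; trace(r b) - y)

x*y^2 - y*z - x - 2; x^2*y^2 - x*y*z - x^2 - y^2 - x + 2; x*y - y - z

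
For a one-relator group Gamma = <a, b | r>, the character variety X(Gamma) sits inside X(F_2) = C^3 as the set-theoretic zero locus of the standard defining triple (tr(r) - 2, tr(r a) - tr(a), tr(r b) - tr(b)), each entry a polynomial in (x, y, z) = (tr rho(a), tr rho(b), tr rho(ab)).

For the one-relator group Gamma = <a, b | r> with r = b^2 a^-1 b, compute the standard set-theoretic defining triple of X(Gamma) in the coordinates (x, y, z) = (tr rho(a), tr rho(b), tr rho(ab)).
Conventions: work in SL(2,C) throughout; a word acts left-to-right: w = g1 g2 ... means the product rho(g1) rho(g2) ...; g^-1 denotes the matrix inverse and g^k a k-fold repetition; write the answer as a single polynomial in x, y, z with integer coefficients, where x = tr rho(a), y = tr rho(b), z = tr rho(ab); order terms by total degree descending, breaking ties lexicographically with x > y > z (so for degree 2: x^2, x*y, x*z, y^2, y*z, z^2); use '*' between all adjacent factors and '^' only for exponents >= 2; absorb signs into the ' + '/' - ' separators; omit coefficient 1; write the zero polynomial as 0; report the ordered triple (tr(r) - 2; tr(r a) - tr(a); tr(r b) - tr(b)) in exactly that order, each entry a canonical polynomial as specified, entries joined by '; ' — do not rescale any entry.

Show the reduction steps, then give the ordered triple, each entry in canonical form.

use: trace(b^2) = trace(b) * trace(b) - trace(1) = y^2 - 2
use: trace(b^3) = trace(b) * trace(b^2) - trace(b) = y^3 - 3*y
trace(a b^2) = trace(b) * trace(a b) - trace(a) = y*z - x
trace(b^3 a) = trace(b) * trace(a b^2) - trace(a b) = y^2*z - x*y - z
apply: trace(b^2 a^-1 b) = trace(b^3) * trace(a) - trace(b^3 a) = x*y^3 - y^2*z - 2*x*y + z
trace(a b a b) = trace(a b) * trace(a b) - trace(1)  (split on a) = z^2 - 2
trace(a b a) = trace(a) * trace(b a) - trace(b)  (reduce the a square) = x*z - y
apply: trace(b a b^2 a) = trace(b) * trace(a b a b) - trace(a b a)  (reduce the b square) = y*z^2 - x*z - y
trace(b^2 a^-1 b a) = trace(b a b^2) * trace(a) - trace(b a b^2 a)  (eliminate a^-1) = x*y^2*z - x^2*y - y*z^2 + y
trace(b^4) = trace(b) * trace(b^3) - trace(b^2)   [square of b] = y^4 - 4*y^2 + 2
apply: trace(b^4 a) = trace(b) * trace(b^2 a b) - trace(b^2 a)   [square of b] = y^3*z - x*y^2 - 2*y*z + x
trace(b^2 a^-1 b^2) = trace(b^4) * trace(a) - trace(b^4 a)   [inverse elimination on a] = x*y^4 - y^3*z - 3*x*y^2 + 2*y*z + x
assemble the triple (trace(r) - 2; trace(r a) - x; trace(r b) - y)

x*y^3 - y^2*z - 2*x*y + z - 2; x*y^2*z - x^2*y - y*z^2 - x + y; x*y^4 - y^3*z - 3*x*y^2 + 2*y*z + x - y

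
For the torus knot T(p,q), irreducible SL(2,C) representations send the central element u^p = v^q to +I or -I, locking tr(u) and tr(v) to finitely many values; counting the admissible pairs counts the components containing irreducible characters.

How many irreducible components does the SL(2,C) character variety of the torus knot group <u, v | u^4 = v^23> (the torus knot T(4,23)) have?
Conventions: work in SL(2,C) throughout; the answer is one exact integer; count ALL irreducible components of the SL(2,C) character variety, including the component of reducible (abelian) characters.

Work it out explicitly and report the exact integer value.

34

For T(4,23): irreducibility forces the central element u^4 = v^23 to one of +I, -I.
This locks tr(u) to 2*cos(pi*alpha/4), alpha in 1..3, and tr(v) to 2*cos(pi*beta/23), beta in 1..22, on each component of irreducible characters.
The two central values (-1)^alpha I and (-1)^beta I must be the same matrix, so alpha and beta share a parity.
count pairs: odd alpha (2 choices) x odd beta (11), plus even alpha (1) x even beta (11): 2*11 + 1*11 = 33.
That is 33 components of irreducible characters, and with the reducible (abelian) component the total is 34.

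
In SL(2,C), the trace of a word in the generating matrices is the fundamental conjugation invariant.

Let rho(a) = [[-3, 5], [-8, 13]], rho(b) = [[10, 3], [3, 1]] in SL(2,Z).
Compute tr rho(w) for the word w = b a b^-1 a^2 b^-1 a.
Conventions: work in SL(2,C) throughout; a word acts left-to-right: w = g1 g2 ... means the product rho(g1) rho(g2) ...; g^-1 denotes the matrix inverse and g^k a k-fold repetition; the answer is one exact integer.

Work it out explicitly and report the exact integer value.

rho(b) = [[10, 3], [3, 1]]
... * rho(a) = [[-3, 5], [-8, 13]]  ->  [[-54, 89], [-17, 28]]
... * rho(b^-1) = [[1, -3], [-3, 10]]  ->  [[-321, 1052], [-101, 331]]
... * rho(a) = [[-3, 5], [-8, 13]]  ->  [[-7453, 12071], [-2345, 3798]]
... * rho(a) = [[-3, 5], [-8, 13]]  ->  [[-74209, 119658], [-23349, 37649]]
... * rho(b^-1) = [[1, -3], [-3, 10]]  ->  [[-433183, 1419207], [-136296, 446537]]
... * rho(a) = [[-3, 5], [-8, 13]]  ->  [[-10054107, 16283776], [-3163408, 5123501]]
tr = -10054107 + 5123501 = -4930606

-4930606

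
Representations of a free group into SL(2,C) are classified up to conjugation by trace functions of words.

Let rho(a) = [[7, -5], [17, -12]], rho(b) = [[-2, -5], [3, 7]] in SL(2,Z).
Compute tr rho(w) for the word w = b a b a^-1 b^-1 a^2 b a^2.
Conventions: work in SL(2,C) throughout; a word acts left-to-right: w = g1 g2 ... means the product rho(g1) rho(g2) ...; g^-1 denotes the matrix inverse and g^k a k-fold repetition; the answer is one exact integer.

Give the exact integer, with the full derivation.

rho(b) = [[-2, -5], [3, 7]]
... * rho(a) = [[7, -5], [17, -12]]  ->  [[-99, 70], [140, -99]]
... * rho(b) = [[-2, -5], [3, 7]]  ->  [[408, 985], [-577, -1393]]
... * rho(a^-1) = [[-12, 5], [-17, 7]]  ->  [[-21641, 8935], [30605, -12636]]
... * rho(b^-1) = [[7, 5], [-3, -2]]  ->  [[-178292, -126075], [252143, 178297]]
... * rho(a) = [[7, -5], [17, -12]]  ->  [[-3391319, 2404360], [4796050, -3400279]]
... * rho(a) = [[7, -5], [17, -12]]  ->  [[17134887, -11895725], [-24232393, 16823098]]
... * rho(b) = [[-2, -5], [3, 7]]  ->  [[-69956949, -168944510], [98934080, 238923651]]
... * rho(a) = [[7, -5], [17, -12]]  ->  [[-3361755313, 2377118865], [4754240627, -3361754212]]
... * rho(a) = [[7, -5], [17, -12]]  ->  [[16878733514, -11716649815], [-23870137215, 16569847409]]
tr = 16878733514 + 16569847409 = 33448580923

33448580923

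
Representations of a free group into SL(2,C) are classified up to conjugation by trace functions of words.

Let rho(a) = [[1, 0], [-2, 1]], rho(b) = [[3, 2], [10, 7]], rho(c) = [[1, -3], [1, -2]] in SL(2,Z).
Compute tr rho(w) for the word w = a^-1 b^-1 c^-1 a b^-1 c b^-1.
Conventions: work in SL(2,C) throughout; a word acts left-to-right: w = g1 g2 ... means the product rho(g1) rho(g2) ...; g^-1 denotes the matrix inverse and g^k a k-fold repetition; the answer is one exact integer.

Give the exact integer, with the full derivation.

rho(a^-1) = [[1, 0], [2, 1]]
... * rho(b^-1) = [[7, -2], [-10, 3]]  ->  [[7, -2], [4, -1]]
... * rho(c^-1) = [[-2, 3], [-1, 1]]  ->  [[-12, 19], [-7, 11]]
... * rho(a) = [[1, 0], [-2, 1]]  ->  [[-50, 19], [-29, 11]]
... * rho(b^-1) = [[7, -2], [-10, 3]]  ->  [[-540, 157], [-313, 91]]
... * rho(c) = [[1, -3], [1, -2]]  ->  [[-383, 1306], [-222, 757]]
... * rho(b^-1) = [[7, -2], [-10, 3]]  ->  [[-15741, 4684], [-9124, 2715]]
tr = -15741 + 2715 = -13026

-13026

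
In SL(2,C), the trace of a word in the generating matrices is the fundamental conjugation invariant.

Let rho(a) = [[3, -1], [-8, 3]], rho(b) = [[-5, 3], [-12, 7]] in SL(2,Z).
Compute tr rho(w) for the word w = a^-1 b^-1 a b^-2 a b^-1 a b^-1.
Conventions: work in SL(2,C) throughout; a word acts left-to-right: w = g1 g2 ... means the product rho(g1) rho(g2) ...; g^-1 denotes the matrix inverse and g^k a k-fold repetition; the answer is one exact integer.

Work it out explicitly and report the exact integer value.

-76502

rho(a^-1) = [[3, 1], [8, 3]]
... * rho(b^-1) = [[7, -3], [12, -5]]  ->  [[33, -14], [92, -39]]
... * rho(a) = [[3, -1], [-8, 3]]  ->  [[211, -75], [588, -209]]
... * rho(b^-1) = [[7, -3], [12, -5]]  ->  [[577, -258], [1608, -719]]
... * rho(b^-1) = [[7, -3], [12, -5]]  ->  [[943, -441], [2628, -1229]]
... * rho(a) = [[3, -1], [-8, 3]]  ->  [[6357, -2266], [17716, -6315]]
... * rho(b^-1) = [[7, -3], [12, -5]]  ->  [[17307, -7741], [48232, -21573]]
... * rho(a) = [[3, -1], [-8, 3]]  ->  [[113849, -40530], [317280, -112951]]
... * rho(b^-1) = [[7, -3], [12, -5]]  ->  [[310583, -138897], [865548, -387085]]
tr = 310583 + -387085 = -76502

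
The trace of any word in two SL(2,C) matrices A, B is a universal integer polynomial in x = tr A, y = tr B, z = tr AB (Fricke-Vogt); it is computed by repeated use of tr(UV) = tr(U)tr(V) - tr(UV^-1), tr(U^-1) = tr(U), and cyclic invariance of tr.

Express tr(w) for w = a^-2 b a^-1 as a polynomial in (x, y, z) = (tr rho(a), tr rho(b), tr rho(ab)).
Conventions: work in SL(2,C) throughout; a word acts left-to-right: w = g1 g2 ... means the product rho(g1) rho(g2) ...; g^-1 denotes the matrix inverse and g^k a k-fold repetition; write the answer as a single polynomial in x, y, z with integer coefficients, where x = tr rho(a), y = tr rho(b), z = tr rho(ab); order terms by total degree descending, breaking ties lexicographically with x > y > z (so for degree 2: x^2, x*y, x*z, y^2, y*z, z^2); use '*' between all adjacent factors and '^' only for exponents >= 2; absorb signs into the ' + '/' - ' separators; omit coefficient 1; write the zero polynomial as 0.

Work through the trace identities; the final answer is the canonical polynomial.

tr(b a^-1) = tr(b)*tr(a) - tr(b a) = x*y - z
and tr(a^-2 b) = tr(b a^-1)*tr(a) - tr(b) = x^2*y - x*z - y
tr(a^-2 b a^-1) = tr(a^-2 b)*tr(a) - tr(a^-2 b a) = x^3*y - x^2*z - 2*x*y + z

x^3*y - x^2*z - 2*x*y + z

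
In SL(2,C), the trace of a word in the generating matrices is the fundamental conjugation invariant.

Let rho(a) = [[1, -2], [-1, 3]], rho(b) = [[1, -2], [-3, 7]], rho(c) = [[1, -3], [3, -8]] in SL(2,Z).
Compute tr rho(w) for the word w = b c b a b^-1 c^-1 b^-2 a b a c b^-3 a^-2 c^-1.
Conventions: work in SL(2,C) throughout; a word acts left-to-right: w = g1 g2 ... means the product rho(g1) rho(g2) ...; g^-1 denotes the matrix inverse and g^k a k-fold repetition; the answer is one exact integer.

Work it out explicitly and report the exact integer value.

rho(b) = [[1, -2], [-3, 7]]
... * rho(c) = [[1, -3], [3, -8]]  ->  [[-5, 13], [18, -47]]
... * rho(b) = [[1, -2], [-3, 7]]  ->  [[-44, 101], [159, -365]]
... * rho(a) = [[1, -2], [-1, 3]]  ->  [[-145, 391], [524, -1413]]
... * rho(b^-1) = [[7, 2], [3, 1]]  ->  [[158, 101], [-571, -365]]
... * rho(c^-1) = [[-8, 3], [-3, 1]]  ->  [[-1567, 575], [5663, -2078]]
... * rho(b^-1) = [[7, 2], [3, 1]]  ->  [[-9244, -2559], [33407, 9248]]
... * rho(b^-1) = [[7, 2], [3, 1]]  ->  [[-72385, -21047], [261593, 76062]]
... * rho(a) = [[1, -2], [-1, 3]]  ->  [[-51338, 81629], [185531, -295000]]
... * rho(b) = [[1, -2], [-3, 7]]  ->  [[-296225, 674079], [1070531, -2436062]]
... * rho(a) = [[1, -2], [-1, 3]]  ->  [[-970304, 2614687], [3506593, -9449248]]
... * rho(c) = [[1, -3], [3, -8]]  ->  [[6873757, -18006584], [-24841151, 65074205]]
... * rho(b^-1) = [[7, 2], [3, 1]]  ->  [[-5903453, -4259070], [21334558, 15391903]]
... * rho(b^-1) = [[7, 2], [3, 1]]  ->  [[-54101381, -16065976], [195517615, 58061019]]
... * rho(b^-1) = [[7, 2], [3, 1]]  ->  [[-426907595, -124268738], [1542806362, 449096249]]
... * rho(a^-1) = [[3, 2], [1, 1]]  ->  [[-1404991523, -978083928], [5077515335, 3534708973]]
... * rho(a^-1) = [[3, 2], [1, 1]]  ->  [[-5193058497, -3788066974], [18767254978, 13689739643]]
... * rho(c^-1) = [[-8, 3], [-3, 1]]  ->  [[52908668898, -19367242465], [-191207258753, 69991504577]]
tr = 52908668898 + 69991504577 = 122900173475

122900173475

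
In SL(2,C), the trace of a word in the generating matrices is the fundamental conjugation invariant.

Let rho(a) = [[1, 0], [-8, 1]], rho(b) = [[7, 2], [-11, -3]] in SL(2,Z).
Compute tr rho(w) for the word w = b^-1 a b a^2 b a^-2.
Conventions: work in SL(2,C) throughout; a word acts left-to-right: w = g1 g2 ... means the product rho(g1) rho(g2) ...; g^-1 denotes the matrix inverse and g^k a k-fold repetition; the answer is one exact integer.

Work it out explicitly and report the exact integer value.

-14348

rho(b^-1) = [[-3, -2], [11, 7]]
... * rho(a) = [[1, 0], [-8, 1]]  ->  [[13, -2], [-45, 7]]
... * rho(b) = [[7, 2], [-11, -3]]  ->  [[113, 32], [-392, -111]]
... * rho(a) = [[1, 0], [-8, 1]]  ->  [[-143, 32], [496, -111]]
... * rho(a) = [[1, 0], [-8, 1]]  ->  [[-399, 32], [1384, -111]]
... * rho(b) = [[7, 2], [-11, -3]]  ->  [[-3145, -894], [10909, 3101]]
... * rho(a^-1) = [[1, 0], [8, 1]]  ->  [[-10297, -894], [35717, 3101]]
... * rho(a^-1) = [[1, 0], [8, 1]]  ->  [[-17449, -894], [60525, 3101]]
tr = -17449 + 3101 = -14348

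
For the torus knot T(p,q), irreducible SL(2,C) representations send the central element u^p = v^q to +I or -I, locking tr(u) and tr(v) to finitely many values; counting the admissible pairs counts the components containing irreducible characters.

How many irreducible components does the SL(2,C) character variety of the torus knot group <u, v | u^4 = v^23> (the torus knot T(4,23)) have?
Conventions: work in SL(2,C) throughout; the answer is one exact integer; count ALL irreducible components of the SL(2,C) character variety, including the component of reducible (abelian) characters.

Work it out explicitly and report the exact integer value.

34

Gamma = < u, v | u^4 = v^23 > (torus knot T(4,23)); the central element u^4 = v^23 acts as +I or -I in any irreducible SL(2,C) representation.
So on each irreducible component the traces are pinned: tr(u) = 2*cos(pi*alpha/4) with 1 <= alpha <= 3, tr(v) = 2*cos(pi*beta/23) with 1 <= beta <= 22.
Consistency of u^4 = (-1)^alpha I with v^23 = (-1)^beta I forces alpha = beta (mod 2).
count pairs: odd alpha (2 choices) x odd beta (11), plus even alpha (1) x even beta (11): 2*11 + 1*11 = 33.
components with irreducible characters: 33; plus the single component of reducible (abelian) characters: total 34.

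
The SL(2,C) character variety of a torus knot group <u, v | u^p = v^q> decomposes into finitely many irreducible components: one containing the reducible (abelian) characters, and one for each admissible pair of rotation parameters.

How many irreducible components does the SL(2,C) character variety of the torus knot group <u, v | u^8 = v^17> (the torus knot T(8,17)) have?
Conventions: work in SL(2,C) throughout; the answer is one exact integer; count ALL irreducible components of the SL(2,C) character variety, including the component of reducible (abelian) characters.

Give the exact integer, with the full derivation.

57

Gamma = < u, v | u^8 = v^17 > (torus knot T(8,17)); the central element u^8 = v^17 acts as +I or -I in any irreducible SL(2,C) representation.
This locks tr(u) to 2*cos(pi*alpha/8), alpha in 1..7, and tr(v) to 2*cos(pi*beta/17), beta in 1..16, on each component of irreducible characters.
Consistency of u^8 = (-1)^alpha I with v^17 = (-1)^beta I forces alpha = beta (mod 2).
Counting: 4 odd alphas x 8 odd betas + 3 even alphas x 8 even betas = 32 + 24 = 56.
Total: 56 irreducible-character components + 1 reducible (abelian) component = 57.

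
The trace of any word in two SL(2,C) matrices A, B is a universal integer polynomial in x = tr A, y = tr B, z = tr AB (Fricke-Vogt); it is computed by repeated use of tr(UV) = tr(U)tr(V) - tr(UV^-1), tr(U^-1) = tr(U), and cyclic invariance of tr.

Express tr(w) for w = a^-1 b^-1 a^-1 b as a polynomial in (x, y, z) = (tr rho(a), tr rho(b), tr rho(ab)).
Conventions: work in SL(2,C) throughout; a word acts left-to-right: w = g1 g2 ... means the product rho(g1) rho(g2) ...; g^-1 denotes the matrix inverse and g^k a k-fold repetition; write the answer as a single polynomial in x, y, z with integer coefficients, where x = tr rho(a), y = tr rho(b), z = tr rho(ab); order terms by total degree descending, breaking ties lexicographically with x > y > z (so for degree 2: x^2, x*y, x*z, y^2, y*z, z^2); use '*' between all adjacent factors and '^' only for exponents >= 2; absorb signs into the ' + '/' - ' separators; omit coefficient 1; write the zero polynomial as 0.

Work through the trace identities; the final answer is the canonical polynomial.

x*y*z - y^2 - z^2 + 2

tr(b a^-1) = tr(b) tr(a) - tr(b a) = x*y - z
tr(a^-1 b a^-1) = tr(b a^-1) tr(a) - tr(b) = x^2*y - x*z - y
tr(b^2) = tr(b) tr(b) - tr(1) = y^2 - 2
tr(b^2 a) = tr(b) tr(a b) - tr(a) = y*z - x
tr(b a^-1 b) = tr(b^2) tr(a) - tr(b^2 a) = x*y^2 - y*z - x
tr(b a b a) = tr(b a) tr(b a) - tr(1) = z^2 - 2
tr(b a^-1 b a) = tr(b a b) tr(a) - tr(b a b a) = x*y*z - x^2 - z^2 + 2
tr(a^-1 b a^-1 b) = tr(b a^-1 b) tr(a) - tr(b a^-1 b a) = x^2*y^2 - 2*x*y*z + z^2 - 2
tr(a^-1 b^-1 a^-1 b) = tr(a^-1 b a^-1) tr(b) - tr(a^-1 b a^-1 b) = x*y*z - y^2 - z^2 + 2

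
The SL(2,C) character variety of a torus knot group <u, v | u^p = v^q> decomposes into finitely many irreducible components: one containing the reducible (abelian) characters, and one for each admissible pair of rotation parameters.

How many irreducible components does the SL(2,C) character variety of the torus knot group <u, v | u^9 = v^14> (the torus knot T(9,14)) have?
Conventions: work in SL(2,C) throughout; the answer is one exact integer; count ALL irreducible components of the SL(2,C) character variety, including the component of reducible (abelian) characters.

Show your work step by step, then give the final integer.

In the torus knot group T(9,14), u^9 = v^14 is central, so an irreducible representation sends it to +I or -I (Schur).
So on each irreducible component the traces are pinned: tr(u) = 2*cos(pi*alpha/9) with 1 <= alpha <= 8, tr(v) = 2*cos(pi*beta/14) with 1 <= beta <= 13.
The two central values (-1)^alpha I and (-1)^beta I must be the same matrix, so alpha and beta share a parity.
Counting: 4 odd alphas x 7 odd betas + 4 even alphas x 6 even betas = 28 + 24 = 52.
Total: 52 irreducible-character components + 1 reducible (abelian) component = 53.

53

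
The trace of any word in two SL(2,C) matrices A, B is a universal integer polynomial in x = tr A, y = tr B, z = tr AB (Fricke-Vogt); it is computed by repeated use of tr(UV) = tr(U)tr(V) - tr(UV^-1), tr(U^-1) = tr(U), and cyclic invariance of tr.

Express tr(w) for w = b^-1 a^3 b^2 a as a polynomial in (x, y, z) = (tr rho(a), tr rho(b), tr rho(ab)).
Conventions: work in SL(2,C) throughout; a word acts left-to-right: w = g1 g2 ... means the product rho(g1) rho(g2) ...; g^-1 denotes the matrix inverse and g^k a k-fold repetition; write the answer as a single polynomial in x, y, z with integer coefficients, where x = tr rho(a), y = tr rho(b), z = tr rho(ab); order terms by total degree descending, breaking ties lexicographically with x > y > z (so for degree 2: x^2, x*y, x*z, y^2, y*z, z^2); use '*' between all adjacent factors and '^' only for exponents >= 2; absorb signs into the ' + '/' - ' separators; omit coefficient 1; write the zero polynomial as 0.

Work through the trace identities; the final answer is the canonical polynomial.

x^3*y^2*z - x^4*y - x^2*y^3 - x^2*y*z^2 + x^3*z - x*y^2*z + 4*x^2*y + y^3 + y*z^2 - 2*x*z - 3*y

tr(a^2 b) = tr(a) tr(b a) - tr(b)  (reduce the a square) = x*z - y
tr(a^2) = tr(a) tr(a) - tr(1)  (reduce the a square) = x^2 - 2
tr(a b^2 a) = tr(b) tr(a^2 b) - tr(a^2)  (reduce the b square) = x*y*z - x^2 - y^2 + 2
use: tr(a b^2) = tr(b) tr(a b) - tr(a)  (reduce the b square) = y*z - x
tr(a b^2 a^2) = tr(a) tr(a b^2 a) - tr(a b^2)  (reduce the a square) = x^2*y*z - x^3 - x*y^2 - y*z + 3*x
apply: tr(a^3 b^2 a) = tr(a) tr(a b^2 a^2) - tr(a b^2 a)  (reduce the a square) = x^3*y*z - x^4 - x^2*y^2 - 2*x*y*z + 4*x^2 + y^2 - 2
apply: tr(b a b a) = tr(a b) tr(a b) - tr(1)  (split on a) = z^2 - 2
tr(b a b a^2) = tr(a) tr(b a b a) - tr(b a b)  (reduce the a square) = x*z^2 - y*z - x
tr(a b a^3 b) = tr(a) tr(b a b a^2) - tr(b a b a)  (reduce the a square) = x^2*z^2 - x*y*z - x^2 - z^2 + 2
apply: tr(a b a^2) = tr(a) tr(a b a) - tr(a b)  (reduce the a square) = x^2*z - x*y - z
tr(a b a^3) = tr(a) tr(a b a^2) - tr(a b a)  (reduce the a square) = x^3*z - x^2*y - 2*x*z + y
tr(a^3 b^2 a b) = tr(b) tr(a b a^3 b) - tr(a b a^3)  (reduce the b square) = x^2*y*z^2 - x^3*z - x*y^2*z - y*z^2 + 2*x*z + y
apply: tr(b^-1 a^3 b^2 a) = tr(a^3 b^2 a) tr(b) - tr(a^3 b^2 a b)  (eliminate b^-1) = x^3*y^2*z - x^4*y - x^2*y^3 - x^2*y*z^2 + x^3*z - x*y^2*z + 4*x^2*y + y^3 + y*z^2 - 2*x*z - 3*y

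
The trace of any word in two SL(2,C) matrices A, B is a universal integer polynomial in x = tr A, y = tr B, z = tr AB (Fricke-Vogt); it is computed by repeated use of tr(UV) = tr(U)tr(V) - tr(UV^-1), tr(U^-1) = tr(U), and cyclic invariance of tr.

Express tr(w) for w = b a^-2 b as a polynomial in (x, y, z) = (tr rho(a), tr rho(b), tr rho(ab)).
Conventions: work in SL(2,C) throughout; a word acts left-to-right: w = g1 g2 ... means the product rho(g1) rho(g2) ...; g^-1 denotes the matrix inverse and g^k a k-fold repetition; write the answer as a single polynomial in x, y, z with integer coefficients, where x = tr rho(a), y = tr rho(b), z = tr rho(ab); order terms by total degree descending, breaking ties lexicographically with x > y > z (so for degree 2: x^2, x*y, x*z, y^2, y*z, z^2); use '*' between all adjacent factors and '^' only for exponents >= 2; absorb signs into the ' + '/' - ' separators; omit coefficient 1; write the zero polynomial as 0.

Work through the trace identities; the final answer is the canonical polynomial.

tr(b^2) = tr(b)*tr(b) - tr(1)  (reduce the b square) = y^2 - 2
reduce: tr(b^2 a) = tr(b)*tr(a b) - tr(a)  (reduce the b square) = y*z - x
reduce: tr(b^2 a^-1) = tr(b^2)*tr(a) - tr(b^2 a)  (eliminate a^-1) = x*y^2 - y*z - x
tr(b a^-2 b) = tr(b^2 a^-1)*tr(a) - tr(b^2)  (eliminate a^-1) = x^2*y^2 - x*y*z - x^2 - y^2 + 2

x^2*y^2 - x*y*z - x^2 - y^2 + 2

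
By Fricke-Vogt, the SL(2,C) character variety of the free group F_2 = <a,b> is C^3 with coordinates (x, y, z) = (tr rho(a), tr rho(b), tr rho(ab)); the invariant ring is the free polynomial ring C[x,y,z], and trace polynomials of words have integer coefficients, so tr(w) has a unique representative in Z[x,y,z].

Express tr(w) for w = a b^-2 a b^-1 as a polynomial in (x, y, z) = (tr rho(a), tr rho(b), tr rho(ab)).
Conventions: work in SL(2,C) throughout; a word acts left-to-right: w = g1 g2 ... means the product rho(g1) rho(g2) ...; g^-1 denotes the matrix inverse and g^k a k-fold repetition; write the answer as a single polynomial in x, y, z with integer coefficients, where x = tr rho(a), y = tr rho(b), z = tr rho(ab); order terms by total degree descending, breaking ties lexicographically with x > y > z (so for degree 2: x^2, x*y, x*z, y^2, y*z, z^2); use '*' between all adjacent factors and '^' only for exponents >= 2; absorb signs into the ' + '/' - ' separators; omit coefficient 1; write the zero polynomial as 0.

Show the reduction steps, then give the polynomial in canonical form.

trace(a^2) = trace(a)*trace(a) - trace(1) = x^2 - 2
trace(a^2 b) = trace(a)*trace(b a) - trace(b) = x*z - y
and trace(a b^-1 a) = trace(a^2)*trace(b) - trace(a^2 b) = x^2*y - x*z - y
trace(a b a b) = trace(a b)*trace(a b) - trace(1) = z^2 - 2
and trace(a b^-1 a b) = trace(a b a)*trace(b) - trace(a b a b) = x*y*z - y^2 - z^2 + 2
next, trace(a b^-1 a b^-1) = trace(a b^-1 a)*trace(b) - trace(a b^-1 a b) = x^2*y^2 - 2*x*y*z + z^2 - 2
trace(a b^-2 a b^-1) = trace(a b^-1 a b^-1)*trace(b) - trace(a b^-1 a) = x^2*y^3 - 2*x*y^2*z - x^2*y + y*z^2 + x*z - y

x^2*y^3 - 2*x*y^2*z - x^2*y + y*z^2 + x*z - y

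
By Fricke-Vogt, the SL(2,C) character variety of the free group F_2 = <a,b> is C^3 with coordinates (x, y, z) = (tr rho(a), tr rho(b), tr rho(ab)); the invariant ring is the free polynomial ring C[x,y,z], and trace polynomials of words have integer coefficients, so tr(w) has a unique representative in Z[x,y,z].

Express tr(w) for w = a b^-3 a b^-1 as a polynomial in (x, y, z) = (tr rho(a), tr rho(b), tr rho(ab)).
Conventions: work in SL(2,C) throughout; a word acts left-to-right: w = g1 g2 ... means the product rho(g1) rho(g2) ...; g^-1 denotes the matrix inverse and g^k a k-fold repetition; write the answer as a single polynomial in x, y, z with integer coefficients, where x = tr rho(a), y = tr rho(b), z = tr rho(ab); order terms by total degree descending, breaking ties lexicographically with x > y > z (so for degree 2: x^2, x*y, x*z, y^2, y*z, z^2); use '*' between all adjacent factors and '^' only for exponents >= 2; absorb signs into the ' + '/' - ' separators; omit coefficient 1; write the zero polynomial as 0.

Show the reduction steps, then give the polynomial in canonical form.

reduce: trace(a^2) = trace(a) * trace(a) - trace(1) = x^2 - 2
so trace(a^2 b) = trace(a) * trace(b a) - trace(b) = x*z - y
so trace(a b^-1 a) = trace(a^2) * trace(b) - trace(a^2 b) = x^2*y - x*z - y
trace(a b a b) = trace(b a) * trace(b a) - trace(1) = z^2 - 2
trace(a b^-1 a b) = trace(a b a) * trace(b) - trace(a b a b) = x*y*z - y^2 - z^2 + 2
reduce: trace(a b^-1 a b^-1) = trace(a b^-1 a) * trace(b) - trace(a b^-1 a b) = x^2*y^2 - 2*x*y*z + z^2 - 2
so trace(a b^-1 a b^-2) = trace(a b^-1 a b^-1) * trace(b) - trace(a b^-1 a) = x^2*y^3 - 2*x*y^2*z - x^2*y + y*z^2 + x*z - y
so trace(a b^-3 a b^-1) = trace(a b^-1 a b^-2) * trace(b) - trace(a b^-1 a b^-1) = x^2*y^4 - 2*x*y^3*z - 2*x^2*y^2 + y^2*z^2 + 3*x*y*z - y^2 - z^2 + 2

x^2*y^4 - 2*x*y^3*z - 2*x^2*y^2 + y^2*z^2 + 3*x*y*z - y^2 - z^2 + 2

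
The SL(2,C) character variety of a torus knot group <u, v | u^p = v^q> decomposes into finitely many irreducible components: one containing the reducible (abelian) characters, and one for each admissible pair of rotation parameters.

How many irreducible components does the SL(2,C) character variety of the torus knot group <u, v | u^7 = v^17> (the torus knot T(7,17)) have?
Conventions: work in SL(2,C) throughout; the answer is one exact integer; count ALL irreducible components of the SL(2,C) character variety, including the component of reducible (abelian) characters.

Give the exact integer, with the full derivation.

For T(7,17): irreducibility forces the central element u^7 = v^17 to one of +I, -I.
This locks tr(u) to 2*cos(pi*alpha/7), alpha in 1..6, and tr(v) to 2*cos(pi*beta/17), beta in 1..16, on each component of irreducible characters.
The two central values (-1)^alpha I and (-1)^beta I must be the same matrix, so alpha and beta share a parity.
Enumerate parity-matched pairs: 3*8 odd-odd plus 3*8 even-even gives 48.
Total: 48 irreducible-character components + 1 reducible (abelian) component = 49.

49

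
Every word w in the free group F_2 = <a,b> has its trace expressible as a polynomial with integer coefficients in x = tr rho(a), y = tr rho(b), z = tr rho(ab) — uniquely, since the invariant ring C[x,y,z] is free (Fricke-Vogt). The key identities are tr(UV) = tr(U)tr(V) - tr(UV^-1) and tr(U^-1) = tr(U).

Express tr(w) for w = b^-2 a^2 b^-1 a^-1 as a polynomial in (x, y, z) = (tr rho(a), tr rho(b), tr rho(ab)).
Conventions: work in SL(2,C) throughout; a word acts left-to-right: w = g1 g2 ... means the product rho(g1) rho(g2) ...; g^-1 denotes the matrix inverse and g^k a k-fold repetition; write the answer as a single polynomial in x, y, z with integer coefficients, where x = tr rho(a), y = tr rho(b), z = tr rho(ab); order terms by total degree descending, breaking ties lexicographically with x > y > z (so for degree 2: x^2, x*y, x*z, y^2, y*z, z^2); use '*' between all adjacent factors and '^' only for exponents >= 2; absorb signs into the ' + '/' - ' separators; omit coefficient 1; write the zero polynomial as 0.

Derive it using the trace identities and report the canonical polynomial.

tr(a^2) = tr(a) * tr(a) - tr(1) = x^2 - 2
reduce: tr(a^2 b) = tr(a) * tr(b a) - tr(b) = x*z - y
tr(a^2 b^-1) = tr(a^2) * tr(b) - tr(a^2 b) = x^2*y - x*z - y
reduce: tr(b^-2 a^2) = tr(a^2 b^-1) * tr(b) - tr(a^2) = x^2*y^2 - x*y*z - x^2 - y^2 + 2
tr(b^-2 a^2 b^-1) = tr(b^-2 a^2) * tr(b) - tr(b^-2 a^2 b) = x^2*y^3 - x*y^2*z - 2*x^2*y - y^3 + x*z + 3*y
tr(a^3) = tr(a) * tr(a^2) - tr(a) = x^3 - 3*x
tr(a^3 b) = tr(a) * tr(a b a) - tr(a b) = x^2*z - x*y - z
tr(a b^-1 a^2) = tr(a^3) * tr(b) - tr(a^3 b) = x^3*y - x^2*z - 2*x*y + z
tr(b a b a) = tr(a b) * tr(a b) - tr(1)   [split at repeated a] = z^2 - 2
tr(b a b) = tr(b) * tr(a b) - tr(a) = y*z - x
tr(a^2 b a b) = tr(a) * tr(b a b a) - tr(b a b) = x*z^2 - y*z - x
so tr(a b^-1 a^2 b) = tr(a^2 b a) * tr(b) - tr(a^2 b a b) = x^2*y*z - x*y^2 - x*z^2 + x
tr(a^2 b^-1 a b^-1) = tr(a b^-1 a^2) * tr(b) - tr(a b^-1 a^2 b) = x^3*y^2 - 2*x^2*y*z - x*y^2 + x*z^2 + y*z - x
tr(b^-2 a^2 b^-1 a) = tr(a^2 b^-1 a b^-1) * tr(b) - tr(a^2 b^-1 a) = x^3*y^3 - 2*x^2*y^2*z - x^3*y - x*y^3 + x*y*z^2 + x^2*z + y^2*z + x*y - z
so tr(b^-2 a^2 b^-1 a^-1) = tr(b^-2 a^2 b^-1) * tr(a) - tr(b^-2 a^2 b^-1 a) = x^2*y^2*z - x^3*y - x*y*z^2 - y^2*z + 2*x*y + z

x^2*y^2*z - x^3*y - x*y*z^2 - y^2*z + 2*x*y + z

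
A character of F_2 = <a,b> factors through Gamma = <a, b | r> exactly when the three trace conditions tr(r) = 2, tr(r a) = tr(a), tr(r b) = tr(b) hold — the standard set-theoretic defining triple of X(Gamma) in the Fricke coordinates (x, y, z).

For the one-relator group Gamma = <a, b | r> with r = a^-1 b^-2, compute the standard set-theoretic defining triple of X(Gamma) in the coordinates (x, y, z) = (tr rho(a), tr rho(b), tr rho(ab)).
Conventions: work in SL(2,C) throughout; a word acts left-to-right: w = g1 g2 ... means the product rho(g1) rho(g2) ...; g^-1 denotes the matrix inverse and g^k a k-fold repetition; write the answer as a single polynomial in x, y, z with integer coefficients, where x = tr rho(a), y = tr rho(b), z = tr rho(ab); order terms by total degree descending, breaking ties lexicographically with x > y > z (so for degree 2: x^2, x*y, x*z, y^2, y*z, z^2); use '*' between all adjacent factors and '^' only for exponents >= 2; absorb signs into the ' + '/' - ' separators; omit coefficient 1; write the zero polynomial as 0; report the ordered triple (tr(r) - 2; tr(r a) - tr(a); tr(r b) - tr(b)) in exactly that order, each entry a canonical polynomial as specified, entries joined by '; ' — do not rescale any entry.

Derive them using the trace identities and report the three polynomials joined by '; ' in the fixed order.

y*z - x - 2; y^2 - x - 2; -y + z

apply: tr(b^-1) = tr(b) = y
use: tr(b^-2) = tr(b^-1) tr(b) - tr(1) = y^2 - 2
use: tr(b^-1 a) = tr(a) tr(b) - tr(a b) = x*y - z
tr(b^-2 a) = tr(b^-1 a) tr(b) - tr(b^-1 a b) = x*y^2 - y*z - x
tr(a^-1 b^-2) = tr(b^-2) tr(a) - tr(b^-2 a) = y*z - x
assemble the triple (tr(r) - 2; tr(r a) - x; tr(r b) - y)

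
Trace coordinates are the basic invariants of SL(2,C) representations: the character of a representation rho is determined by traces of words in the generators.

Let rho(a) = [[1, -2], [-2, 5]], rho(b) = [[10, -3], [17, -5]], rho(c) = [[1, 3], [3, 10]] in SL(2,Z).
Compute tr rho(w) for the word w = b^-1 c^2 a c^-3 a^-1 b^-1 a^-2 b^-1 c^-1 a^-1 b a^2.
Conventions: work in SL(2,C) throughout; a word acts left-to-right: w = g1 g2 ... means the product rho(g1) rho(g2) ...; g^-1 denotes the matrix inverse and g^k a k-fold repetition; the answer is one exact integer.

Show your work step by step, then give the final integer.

392646085759666

rho(b^-1) = [[-5, 3], [-17, 10]]
... * rho(c) = [[1, 3], [3, 10]]  ->  [[4, 15], [13, 49]]
... * rho(c) = [[1, 3], [3, 10]]  ->  [[49, 162], [160, 529]]
... * rho(a) = [[1, -2], [-2, 5]]  ->  [[-275, 712], [-898, 2325]]
... * rho(c^-1) = [[10, -3], [-3, 1]]  ->  [[-4886, 1537], [-15955, 5019]]
... * rho(c^-1) = [[10, -3], [-3, 1]]  ->  [[-53471, 16195], [-174607, 52884]]
... * rho(c^-1) = [[10, -3], [-3, 1]]  ->  [[-583295, 176608], [-1904722, 576705]]
... * rho(a^-1) = [[5, 2], [2, 1]]  ->  [[-2563259, -989982], [-8370200, -3232739]]
... * rho(b^-1) = [[-5, 3], [-17, 10]]  ->  [[29645989, -17589597], [96807563, -57437990]]
... * rho(a^-1) = [[5, 2], [2, 1]]  ->  [[113050751, 41702381], [369161835, 136177136]]
... * rho(a^-1) = [[5, 2], [2, 1]]  ->  [[648658517, 267803883], [2118163447, 874500806]]
... * rho(b^-1) = [[-5, 3], [-17, 10]]  ->  [[-7795958596, 4624014381], [-25457330937, 15099498401]]
... * rho(c^-1) = [[10, -3], [-3, 1]]  ->  [[-91831629103, 28011890169], [-299871804573, 91471491212]]
... * rho(a^-1) = [[5, 2], [2, 1]]  ->  [[-403134365177, -155651368037], [-1316416040441, -508272117934]]
... * rho(b) = [[10, -3], [17, -5]]  ->  [[-6677416908399, 1987659935716], [-21804786409288, 6490608710993]]
... * rho(a) = [[1, -2], [-2, 5]]  ->  [[-10652736779831, 23293133495378], [-34786003831274, 76062616373541]]
... * rho(a) = [[1, -2], [-2, 5]]  ->  [[-57239003770587, 137771141036552], [-186911236578356, 449885089530253]]
tr = -57239003770587 + 449885089530253 = 392646085759666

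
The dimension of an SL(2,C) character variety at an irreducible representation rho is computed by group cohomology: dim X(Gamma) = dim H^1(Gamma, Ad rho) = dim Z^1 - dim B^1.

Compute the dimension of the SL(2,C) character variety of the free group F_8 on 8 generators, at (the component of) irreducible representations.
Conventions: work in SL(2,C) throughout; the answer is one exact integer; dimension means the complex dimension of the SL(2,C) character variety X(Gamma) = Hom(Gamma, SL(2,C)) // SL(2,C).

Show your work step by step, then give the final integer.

The free group F_8: 8 generators, no relators.
Z^1(Gamma, Ad rho) = (sl_2)^8: a cocycle is a free choice of one sl_2 vector per generator, so dim Z^1 = 3*8 = 24.
dim B^1 = 3: the coboundary map is injective because an irreducible image has centralizer 0 in sl_2.
Therefore dim X = 24 - 3 = 21.

21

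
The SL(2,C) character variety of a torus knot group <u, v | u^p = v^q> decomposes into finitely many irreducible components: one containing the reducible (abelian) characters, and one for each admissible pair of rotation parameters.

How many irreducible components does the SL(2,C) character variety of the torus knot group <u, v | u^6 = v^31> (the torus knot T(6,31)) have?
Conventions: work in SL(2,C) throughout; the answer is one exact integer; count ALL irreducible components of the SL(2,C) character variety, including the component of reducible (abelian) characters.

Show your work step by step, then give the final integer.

76

Gamma = < u, v | u^6 = v^31 > (torus knot T(6,31)); the central element u^6 = v^31 acts as +I or -I in any irreducible SL(2,C) representation.
This locks tr(u) to 2*cos(pi*alpha/6), alpha in 1..5, and tr(v) to 2*cos(pi*beta/31), beta in 1..30, on each component of irreducible characters.
Consistency of u^6 = (-1)^alpha I with v^31 = (-1)^beta I forces alpha = beta (mod 2).
Enumerate parity-matched pairs: 3*15 odd-odd plus 2*15 even-even gives 75.
components with irreducible characters: 75; plus the single component of reducible (abelian) characters: total 76.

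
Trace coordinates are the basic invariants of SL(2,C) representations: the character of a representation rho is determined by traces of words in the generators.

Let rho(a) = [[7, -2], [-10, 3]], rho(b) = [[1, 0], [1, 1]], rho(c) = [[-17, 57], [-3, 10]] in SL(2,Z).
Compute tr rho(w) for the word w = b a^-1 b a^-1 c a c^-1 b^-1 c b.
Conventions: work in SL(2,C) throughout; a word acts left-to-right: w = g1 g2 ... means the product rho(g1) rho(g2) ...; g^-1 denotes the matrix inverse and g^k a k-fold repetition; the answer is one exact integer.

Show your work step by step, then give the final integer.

-412679059

rho(b) = [[1, 0], [1, 1]]
... * rho(a^-1) = [[3, 2], [10, 7]]  ->  [[3, 2], [13, 9]]
... * rho(b) = [[1, 0], [1, 1]]  ->  [[5, 2], [22, 9]]
... * rho(a^-1) = [[3, 2], [10, 7]]  ->  [[35, 24], [156, 107]]
... * rho(c) = [[-17, 57], [-3, 10]]  ->  [[-667, 2235], [-2973, 9962]]
... * rho(a) = [[7, -2], [-10, 3]]  ->  [[-27019, 8039], [-120431, 35832]]
... * rho(c^-1) = [[10, -57], [3, -17]]  ->  [[-246073, 1403420], [-1096814, 6255423]]
... * rho(b^-1) = [[1, 0], [-1, 1]]  ->  [[-1649493, 1403420], [-7352237, 6255423]]
... * rho(c) = [[-17, 57], [-3, 10]]  ->  [[23831121, -79986901], [106221760, -356523279]]
... * rho(b) = [[1, 0], [1, 1]]  ->  [[-56155780, -79986901], [-250301519, -356523279]]
tr = -56155780 + -356523279 = -412679059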